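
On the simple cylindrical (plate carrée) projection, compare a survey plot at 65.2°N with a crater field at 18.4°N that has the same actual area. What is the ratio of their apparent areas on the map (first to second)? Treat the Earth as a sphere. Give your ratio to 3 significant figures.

2.26

Plate carrée maps x = Rλ, y = Rφ. The meridian scale is h = 1 and the parallel scale is k = 1/cos φ = sec φ.
Areal scale at 65.2°: h·k = 1.000 × 2.384 = 2.384.
Areal scale at 18.4°: h·k = 1.000 × 1.054 = 1.054.
Ratio = 2.384/1.054 ≈ 2.26.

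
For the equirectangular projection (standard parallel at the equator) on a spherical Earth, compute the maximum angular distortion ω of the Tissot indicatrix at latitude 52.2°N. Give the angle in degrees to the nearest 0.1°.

27.8°

In the plate carrée (x = Rλ, y = Rφ), meridians are true-scale (h = 1) and parallels are stretched by k = sec φ.
At 52.2°: h = 1.000, k = 1.632; principal scales a = 1.632, b = 1.000.
sin(ω/2) = (a − b)/(a + b) = 0.6316/2.632 = 0.2400, so ω = 2 arcsin(0.2400) ≈ 27.8°.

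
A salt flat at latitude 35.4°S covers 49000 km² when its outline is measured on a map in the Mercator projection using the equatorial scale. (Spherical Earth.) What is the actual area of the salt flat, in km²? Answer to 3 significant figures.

32600 km²

The Mercator projection is conformal; its linear scale factor is the same in every direction and equals sec φ = 1/cos φ.
Areal scale = k² = sec²φ = 1/cos²(35.4°) = 1/0.8151² = 1.505.
True area = apparent / (areal scale) = 49000 / 1.505 ≈ 32600 km².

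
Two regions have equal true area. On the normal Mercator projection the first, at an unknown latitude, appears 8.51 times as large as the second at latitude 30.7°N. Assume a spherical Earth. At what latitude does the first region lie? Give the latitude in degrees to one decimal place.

Mercator areal scale is sec²φ, so apparent-area ratio = sec²φ₁ / sec²φ₂ = cos²φ₂ / cos²φ₁.
cos²φ₂ / cos²φ₁ = 8.51  ⇒  cos φ₁ = cos 30.7° / √8.51 = 0.8599/2.917 = 0.2948.
φ₁ = arccos(0.2948) ≈ 72.9°.

72.9°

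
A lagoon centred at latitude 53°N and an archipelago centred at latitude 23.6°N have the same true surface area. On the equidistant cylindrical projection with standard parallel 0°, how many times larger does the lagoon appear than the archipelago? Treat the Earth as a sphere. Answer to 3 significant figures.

1.52

In the plate carrée (x = Rλ, y = Rφ), meridians are true-scale (h = 1) and parallels are stretched by k = sec φ.
Areal scale at 53°: h·k = 1.000 × 1.662 = 1.662.
Areal scale at 23.6°: h·k = 1.000 × 1.091 = 1.091.
Ratio = 1.662/1.091 ≈ 1.52.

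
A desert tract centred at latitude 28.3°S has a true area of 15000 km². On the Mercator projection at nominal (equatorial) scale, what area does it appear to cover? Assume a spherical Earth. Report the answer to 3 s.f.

19300 km²

The Mercator projection is conformal; its linear scale factor is the same in every direction and equals sec φ = 1/cos φ.
Areal scale = k² = sec²φ = 1/cos²(28.3°) = 1/0.8805² = 1.290.
Apparent area = 15000 × 1.290 ≈ 19300 km².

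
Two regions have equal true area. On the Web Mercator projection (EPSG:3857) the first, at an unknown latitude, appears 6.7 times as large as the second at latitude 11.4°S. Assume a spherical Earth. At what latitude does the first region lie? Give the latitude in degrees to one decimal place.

67.7°

Mercator areal scale is sec²φ, so apparent-area ratio = sec²φ₁ / sec²φ₂ = cos²φ₂ / cos²φ₁.
cos²φ₂ / cos²φ₁ = 6.7  ⇒  cos φ₁ = cos 11.4° / √6.7 = 0.9803/2.588 = 0.3787.
φ₁ = arccos(0.3787) ≈ 67.7°.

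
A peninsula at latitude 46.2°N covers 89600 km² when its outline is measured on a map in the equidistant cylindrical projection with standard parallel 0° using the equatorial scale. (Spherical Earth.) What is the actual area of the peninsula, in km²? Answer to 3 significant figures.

62000 km²

For the equirectangular projection with φ₀ = 0 (plate carrée), h = 1 along meridians and k = sec φ along parallels.
Areal scale = h·k = 1 × sec φ; at 46.2°, h = 1.000, k = 1.445, so h·k = 1.445.
True area = apparent / (areal scale) = 89600 / 1.445 ≈ 62000 km².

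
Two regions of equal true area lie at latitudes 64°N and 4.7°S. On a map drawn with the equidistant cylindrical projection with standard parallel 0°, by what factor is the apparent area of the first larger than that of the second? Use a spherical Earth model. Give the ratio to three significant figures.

In the plate carrée (x = Rλ, y = Rφ), meridians are true-scale (h = 1) and parallels are stretched by k = sec φ.
Areal scale at 64°: h·k = 1.000 × 2.281 = 2.281.
Areal scale at 4.7°: h·k = 1.000 × 1.003 = 1.003.
Ratio = 2.281/1.003 ≈ 2.27.

2.27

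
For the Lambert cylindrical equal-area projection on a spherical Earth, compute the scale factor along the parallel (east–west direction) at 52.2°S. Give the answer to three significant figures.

The Lambert cylindrical equal-area projection is the cylindrical equal-area projection with its standard parallel at the equator (φ₀ = 0). Cylindrical equal-area (φ₀ = 0°): h = cos φ / cos 0° along meridians, k = cos 0° / cos φ along parallels; h·k = 1.
k = cos 0° / cos 52.2° = 1.000/0.6129 = 1.632.

1.63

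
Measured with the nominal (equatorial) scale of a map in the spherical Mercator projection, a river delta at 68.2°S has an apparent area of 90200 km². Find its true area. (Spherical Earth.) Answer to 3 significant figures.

Mercator is conformal, so the point scale is isotropic: h = k = sec φ = 1/cos φ.
Areal scale = k² = sec²φ = 1/cos²(68.2°) = 1/0.3714² = 7.251.
True area = apparent / (areal scale) = 90200 / 7.251 ≈ 12400 km².

12400 km²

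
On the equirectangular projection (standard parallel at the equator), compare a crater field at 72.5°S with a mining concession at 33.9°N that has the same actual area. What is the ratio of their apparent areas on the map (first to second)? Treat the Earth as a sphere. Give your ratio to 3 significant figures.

2.76

For the equirectangular projection with φ₀ = 0 (plate carrée), h = 1 along meridians and k = sec φ along parallels.
Areal scale at 72.5°: h·k = 1.000 × 3.326 = 3.326.
Areal scale at 33.9°: h·k = 1.000 × 1.205 = 1.205.
Ratio = 3.326/1.205 ≈ 2.76.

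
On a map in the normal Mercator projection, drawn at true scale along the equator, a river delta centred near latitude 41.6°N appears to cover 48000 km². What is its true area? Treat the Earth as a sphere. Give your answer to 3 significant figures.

26800 km²

For Mercator, h = k = sec φ (a conformal cylindrical projection has a single point scale, 1/cos φ).
Areal scale = k² = sec²φ = 1/cos²(41.6°) = 1/0.7478² = 1.788.
True area = apparent / (areal scale) = 48000 / 1.788 ≈ 26800 km².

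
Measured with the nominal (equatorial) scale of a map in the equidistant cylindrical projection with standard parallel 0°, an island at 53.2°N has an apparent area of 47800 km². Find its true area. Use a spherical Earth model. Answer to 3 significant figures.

28600 km²

Plate carrée maps x = Rλ, y = Rφ. The meridian scale is h = 1 and the parallel scale is k = 1/cos φ = sec φ.
Areal scale = h·k = 1 × sec φ; at 53.2°, h = 1.000, k = 1.669, so h·k = 1.669.
True area = apparent / (areal scale) = 47800 / 1.669 ≈ 28600 km².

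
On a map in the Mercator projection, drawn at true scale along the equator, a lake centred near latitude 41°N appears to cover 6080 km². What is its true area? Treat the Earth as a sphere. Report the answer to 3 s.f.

3460 km²

For Mercator, h = k = sec φ (a conformal cylindrical projection has a single point scale, 1/cos φ).
Areal scale = k² = sec²φ = 1/cos²(41°) = 1/0.7547² = 1.756.
True area = apparent / (areal scale) = 6080 / 1.756 ≈ 3460 km².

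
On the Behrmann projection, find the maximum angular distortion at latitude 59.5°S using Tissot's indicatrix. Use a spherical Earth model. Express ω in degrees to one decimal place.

58.5°

Behrmann is a cylindrical equal-area projection with standard parallels at ±30°. A cylindrical equal-area projection with standard parallel φ₀ has meridian scale h = cos φ / cos φ₀ and parallel scale k = cos φ₀ / cos φ (so areas are preserved, h·k = 1).
At 59.5°: h = 0.5861, k = 1.706; principal scales a = 1.706, b = 0.5861.
sin(ω/2) = (a − b)/(a + b) = 1.120/2.292 = 0.4887, so ω = 2 arcsin(0.4887) ≈ 58.5°.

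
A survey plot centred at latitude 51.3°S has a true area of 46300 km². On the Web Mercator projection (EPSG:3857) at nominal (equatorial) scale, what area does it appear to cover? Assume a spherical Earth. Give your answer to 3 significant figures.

118000 km²

For Mercator, h = k = sec φ (a conformal cylindrical projection has a single point scale, 1/cos φ).
Areal scale = k² = sec²φ = 1/cos²(51.3°) = 1/0.6252² = 2.558.
Apparent area = 46300 × 2.558 ≈ 118000 km².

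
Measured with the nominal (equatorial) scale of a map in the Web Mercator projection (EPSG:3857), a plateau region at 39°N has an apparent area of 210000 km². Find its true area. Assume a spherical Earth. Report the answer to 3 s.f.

The Mercator projection is conformal; its linear scale factor is the same in every direction and equals sec φ = 1/cos φ.
Areal scale = k² = sec²φ = 1/cos²(39°) = 1/0.7771² = 1.656.
True area = apparent / (areal scale) = 210000 / 1.656 ≈ 127000 km².

127000 km²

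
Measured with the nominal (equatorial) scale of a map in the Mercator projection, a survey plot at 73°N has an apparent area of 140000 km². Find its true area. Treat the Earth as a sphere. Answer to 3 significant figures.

The Mercator projection is conformal; its linear scale factor is the same in every direction and equals sec φ = 1/cos φ.
Areal scale = k² = sec²φ = 1/cos²(73°) = 1/0.2924² = 11.70.
True area = apparent / (areal scale) = 140000 / 11.70 ≈ 12000 km².

12000 km²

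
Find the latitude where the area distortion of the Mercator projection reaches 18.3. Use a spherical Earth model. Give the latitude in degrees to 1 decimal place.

76.5°

Mercator areal scale is sec²φ.
sec²φ = 18.3  ⇒  cos²φ = 0.05464  ⇒  cos φ = 0.2338.
φ = arccos(0.2338) ≈ 76.5°.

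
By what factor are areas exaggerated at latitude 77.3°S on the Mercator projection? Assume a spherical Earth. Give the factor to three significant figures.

20.7

The Mercator projection is conformal; its linear scale factor is the same in every direction and equals sec φ = 1/cos φ.
Areal scale = k² = sec²φ = 1/cos²(77.3°) = 1/0.2198² = 20.69.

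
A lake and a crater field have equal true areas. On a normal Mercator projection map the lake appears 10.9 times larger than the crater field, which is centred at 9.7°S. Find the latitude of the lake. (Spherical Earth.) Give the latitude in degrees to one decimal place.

72.6°

Mercator areal scale is sec²φ, so apparent-area ratio = sec²φ₁ / sec²φ₂ = cos²φ₂ / cos²φ₁.
cos²φ₂ / cos²φ₁ = 10.9  ⇒  cos φ₁ = cos 9.7° / √10.9 = 0.9857/3.302 = 0.2986.
φ₁ = arccos(0.2986) ≈ 72.6°.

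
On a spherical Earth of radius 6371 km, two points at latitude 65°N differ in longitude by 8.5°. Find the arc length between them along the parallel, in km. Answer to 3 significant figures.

399 km

Arc length along a parallel = R cos φ · Δλ (with Δλ in radians).
= 6371 × cos 65° × (8.5° × π/180) = 6371 × 0.4226 × 0.1484 ≈ 399 km.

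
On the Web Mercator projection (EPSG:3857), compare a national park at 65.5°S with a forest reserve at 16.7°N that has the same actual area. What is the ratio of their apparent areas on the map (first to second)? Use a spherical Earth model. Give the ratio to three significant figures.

5.33

On Mercator, area is exaggerated by sec²φ = 1/cos²φ.
At 65.5°: sec²(65.5°) = 1/0.4147² = 5.815.
At 16.7°: sec²(16.7°) = 1/0.9578² = 1.090.
Ratio = 5.815/1.090 = cos²(16.7°)/cos²(65.5°) ≈ 5.33.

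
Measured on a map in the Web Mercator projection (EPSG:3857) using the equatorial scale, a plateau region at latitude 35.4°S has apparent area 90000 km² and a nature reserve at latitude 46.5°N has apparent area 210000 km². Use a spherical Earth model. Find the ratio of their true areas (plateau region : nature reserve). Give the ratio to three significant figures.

On Mercator the areal scale is sec²φ, so true area = apparent × cos²φ.
True area of plateau region: 90000 × cos²(35.4°) = 90000 × 0.6644 = 59800 km².
True area of nature reserve: 210000 × cos²(46.5°) = 210000 × 0.4738 = 99500 km².
Ratio = 59800 / 99500 ≈ 0.601.

0.601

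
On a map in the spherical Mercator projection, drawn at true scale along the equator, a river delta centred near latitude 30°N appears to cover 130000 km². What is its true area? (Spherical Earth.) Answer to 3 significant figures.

Mercator is conformal, so the point scale is isotropic: h = k = sec φ = 1/cos φ.
Areal scale = k² = sec²φ = 1/cos²(30°) = 1/0.8660² = 1.333.
True area = apparent / (areal scale) = 130000 / 1.333 ≈ 97500 km².

97500 km²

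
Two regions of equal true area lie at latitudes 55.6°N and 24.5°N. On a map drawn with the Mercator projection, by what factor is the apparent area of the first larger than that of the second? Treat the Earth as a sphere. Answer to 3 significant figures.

On Mercator, area is exaggerated by sec²φ = 1/cos²φ.
At 55.6°: sec²(55.6°) = 1/0.5650² = 3.133.
At 24.5°: sec²(24.5°) = 1/0.9100² = 1.208.
Ratio = 3.133/1.208 = cos²(24.5°)/cos²(55.6°) ≈ 2.59.

2.59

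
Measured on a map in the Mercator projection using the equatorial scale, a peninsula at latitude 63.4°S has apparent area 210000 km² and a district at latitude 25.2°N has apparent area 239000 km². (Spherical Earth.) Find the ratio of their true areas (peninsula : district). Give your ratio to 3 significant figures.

0.215

Since Mercator area scale is 1/cos²φ, the true area equals the apparent area multiplied by cos²φ.
True area of peninsula: 210000 × cos²(63.4°) = 210000 × 0.2005 = 42100 km².
True area of district: 239000 × cos²(25.2°) = 239000 × 0.8187 = 195700 km².
Ratio = 42100 / 195700 ≈ 0.215.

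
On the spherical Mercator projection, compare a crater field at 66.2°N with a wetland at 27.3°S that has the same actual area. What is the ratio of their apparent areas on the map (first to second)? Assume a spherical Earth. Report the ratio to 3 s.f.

4.85

Mercator areal scale is sec²φ.
At 66.2°: sec²(66.2°) = 1/0.4035² = 6.141.
At 27.3°: sec²(27.3°) = 1/0.8886² = 1.266.
Ratio = 6.141/1.266 = cos²(27.3°)/cos²(66.2°) ≈ 4.85.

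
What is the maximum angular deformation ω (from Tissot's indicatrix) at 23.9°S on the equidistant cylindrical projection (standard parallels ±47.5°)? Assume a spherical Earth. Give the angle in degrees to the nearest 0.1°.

With standard parallel φ₀ = 47.5°, the equirectangular projection gives x = Rλ cos φ₀, y = Rφ, so h = 1 and k = cos 47.5° / cos φ.
At 23.9°: h = 1.000, k = 0.7390; principal scales a = 1.000, b = 0.7390.
sin(ω/2) = (a − b)/(a + b) = 0.2610/1.739 = 0.1501, so ω = 2 arcsin(0.1501) ≈ 17.3°.

17.3°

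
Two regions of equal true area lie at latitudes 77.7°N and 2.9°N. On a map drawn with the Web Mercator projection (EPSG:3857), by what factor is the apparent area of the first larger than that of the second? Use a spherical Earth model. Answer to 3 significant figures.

Mercator is conformal with k = sec φ, so areal scale = k² = sec²φ.
At 77.7°: sec²(77.7°) = 1/0.2130² = 22.04.
At 2.9°: sec²(2.9°) = 1/0.9987² = 1.003.
Ratio = 22.04/1.003 = cos²(2.9°)/cos²(77.7°) ≈ 22.0.

22.0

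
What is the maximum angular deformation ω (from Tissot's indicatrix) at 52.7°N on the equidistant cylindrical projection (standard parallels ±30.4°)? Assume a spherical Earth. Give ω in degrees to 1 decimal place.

In the equirectangular projection with standard parallel φ₀ = 30.4° (x = Rλ cos φ₀, y = Rφ), meridians are true-scale (h = 1) and the parallel scale is k = cos φ₀ / cos φ.
At 52.7°: h = 1.000, k = 1.423; principal scales a = 1.423, b = 1.000.
sin(ω/2) = (a − b)/(a + b) = 0.4233/2.423 = 0.1747, so ω = 2 arcsin(0.1747) ≈ 20.1°.

20.1°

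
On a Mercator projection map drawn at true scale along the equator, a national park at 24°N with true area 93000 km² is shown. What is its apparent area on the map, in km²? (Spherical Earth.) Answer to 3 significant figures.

111000 km²

For Mercator, h = k = sec φ (a conformal cylindrical projection has a single point scale, 1/cos φ).
Areal scale = k² = sec²φ = 1/cos²(24°) = 1/0.9135² = 1.198.
Apparent area = 93000 × 1.198 ≈ 111000 km².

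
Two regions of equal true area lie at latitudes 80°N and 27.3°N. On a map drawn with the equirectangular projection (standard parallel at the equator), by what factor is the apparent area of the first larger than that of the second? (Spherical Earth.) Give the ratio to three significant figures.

5.12

For the equirectangular projection with φ₀ = 0 (plate carrée), h = 1 along meridians and k = sec φ along parallels.
Areal scale at 80°: h·k = 1.000 × 5.759 = 5.759.
Areal scale at 27.3°: h·k = 1.000 × 1.125 = 1.125.
Ratio = 5.759/1.125 ≈ 5.12.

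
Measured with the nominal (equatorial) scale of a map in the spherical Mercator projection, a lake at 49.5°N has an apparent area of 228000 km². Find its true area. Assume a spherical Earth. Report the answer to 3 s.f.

96200 km²

For Mercator, h = k = sec φ (a conformal cylindrical projection has a single point scale, 1/cos φ).
Areal scale = k² = sec²φ = 1/cos²(49.5°) = 1/0.6494² = 2.371.
True area = apparent / (areal scale) = 228000 / 2.371 ≈ 96200 km².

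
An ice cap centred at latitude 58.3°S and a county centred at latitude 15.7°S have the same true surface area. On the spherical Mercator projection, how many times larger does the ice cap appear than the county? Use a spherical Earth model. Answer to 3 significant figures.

Mercator is conformal with k = sec φ, so areal scale = k² = sec²φ.
At 58.3°: sec²(58.3°) = 1/0.5255² = 3.622.
At 15.7°: sec²(15.7°) = 1/0.9627² = 1.079.
Ratio = 3.622/1.079 = cos²(15.7°)/cos²(58.3°) ≈ 3.36.

3.36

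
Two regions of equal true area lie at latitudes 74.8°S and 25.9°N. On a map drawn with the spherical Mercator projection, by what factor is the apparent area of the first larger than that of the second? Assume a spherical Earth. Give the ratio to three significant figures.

On Mercator, area is exaggerated by sec²φ = 1/cos²φ.
At 74.8°: sec²(74.8°) = 1/0.2622² = 14.55.
At 25.9°: sec²(25.9°) = 1/0.8996² = 1.236.
Ratio = 14.55/1.236 = cos²(25.9°)/cos²(74.8°) ≈ 11.8.

11.8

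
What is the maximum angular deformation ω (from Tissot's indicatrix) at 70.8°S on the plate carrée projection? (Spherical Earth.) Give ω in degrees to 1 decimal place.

Plate carrée maps x = Rλ, y = Rφ. The meridian scale is h = 1 and the parallel scale is k = 1/cos φ = sec φ.
At 70.8°: h = 1.000, k = 3.041; principal scales a = 3.041, b = 1.000.
sin(ω/2) = (a − b)/(a + b) = 2.041/4.041 = 0.5050, so ω = 2 arcsin(0.5050) ≈ 60.7°.

60.7°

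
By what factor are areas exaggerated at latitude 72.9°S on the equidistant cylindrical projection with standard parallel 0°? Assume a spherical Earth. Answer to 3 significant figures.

Plate carrée maps x = Rλ, y = Rφ. The meridian scale is h = 1 and the parallel scale is k = 1/cos φ = sec φ.
Areal scale = h·k = 1 × sec φ; at 72.9°, h = 1.000, k = 3.401, so h·k = 3.401.

3.40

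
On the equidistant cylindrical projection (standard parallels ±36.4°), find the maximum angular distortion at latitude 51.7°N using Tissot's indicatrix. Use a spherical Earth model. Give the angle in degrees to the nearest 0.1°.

The equidistant cylindrical projection with φ₀ = 36.4° has h = 1 (meridians true) and k = cos φ₀ / cos φ along parallels.
At 51.7°: h = 1.000, k = 1.299; principal scales a = 1.299, b = 1.000.
sin(ω/2) = (a − b)/(a + b) = 0.2987/2.299 = 0.1299, so ω = 2 arcsin(0.1299) ≈ 14.9°.

14.9°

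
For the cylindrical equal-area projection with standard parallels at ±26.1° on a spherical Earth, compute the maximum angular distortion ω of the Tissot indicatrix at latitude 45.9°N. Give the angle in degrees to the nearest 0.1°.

28.9°

A cylindrical equal-area projection with standard parallel φ₀ has meridian scale h = cos φ / cos φ₀ and parallel scale k = cos φ₀ / cos φ (so areas are preserved, h·k = 1).
At 45.9°: h = 0.7749, k = 1.290; principal scales a = 1.290, b = 0.7749.
sin(ω/2) = (a − b)/(a + b) = 0.5155/2.065 = 0.2496, so ω = 2 arcsin(0.2496) ≈ 28.9°.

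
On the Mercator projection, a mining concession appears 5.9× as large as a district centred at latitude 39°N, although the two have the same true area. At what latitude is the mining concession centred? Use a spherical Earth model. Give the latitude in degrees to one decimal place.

On Mercator, (apparent₁)/(apparent₂) = sec²φ₁ / sec²φ₂ when true areas are equal.
cos²φ₂ / cos²φ₁ = 5.9  ⇒  cos φ₁ = cos 39° / √5.9 = 0.7771/2.429 = 0.3199.
φ₁ = arccos(0.3199) ≈ 71.3°.

71.3°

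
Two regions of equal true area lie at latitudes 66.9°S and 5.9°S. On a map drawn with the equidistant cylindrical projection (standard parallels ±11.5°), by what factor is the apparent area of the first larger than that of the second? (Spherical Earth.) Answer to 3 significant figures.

2.54

With standard parallel φ₀ = 11.5°, the equirectangular projection gives x = Rλ cos φ₀, y = Rφ, so h = 1 and k = cos 11.5° / cos φ.
Areal scale at 66.9°: h·k = 1.000 × 2.498 = 2.498.
Areal scale at 5.9°: h·k = 1.000 × 0.9851 = 0.9851.
Ratio = 2.498/0.9851 ≈ 2.54.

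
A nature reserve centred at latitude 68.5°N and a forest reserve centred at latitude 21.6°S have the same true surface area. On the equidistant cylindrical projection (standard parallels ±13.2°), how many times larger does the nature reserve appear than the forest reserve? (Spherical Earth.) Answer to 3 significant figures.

The equidistant cylindrical projection with φ₀ = 13.2° has h = 1 (meridians true) and k = cos φ₀ / cos φ along parallels.
Areal scale at 68.5°: h·k = 1.000 × 2.656 = 2.656.
Areal scale at 21.6°: h·k = 1.000 × 1.047 = 1.047.
Ratio = 2.656/1.047 ≈ 2.54.

2.54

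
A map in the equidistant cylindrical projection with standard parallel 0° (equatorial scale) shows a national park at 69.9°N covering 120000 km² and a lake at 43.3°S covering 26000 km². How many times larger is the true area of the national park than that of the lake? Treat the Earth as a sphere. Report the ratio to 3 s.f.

2.18

Plate carrée has h = 1 and k = sec φ, giving areal scale sec φ; true area = (apparent area) · cos φ.
True area of national park: 120000 × cos(69.9°) = 120000 × 0.3437 = 41240 km².
True area of lake: 26000 × cos(43.3°) = 26000 × 0.7278 = 18920 km².
Ratio = 41240 / 18920 ≈ 2.18.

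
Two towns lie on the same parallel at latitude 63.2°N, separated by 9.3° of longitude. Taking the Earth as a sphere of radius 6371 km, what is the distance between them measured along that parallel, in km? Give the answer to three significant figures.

Arc length along a parallel = R cos φ · Δλ (with Δλ in radians).
= 6371 × cos 63.2° × (9.3° × π/180) = 6371 × 0.4509 × 0.1623 ≈ 466 km.

466 km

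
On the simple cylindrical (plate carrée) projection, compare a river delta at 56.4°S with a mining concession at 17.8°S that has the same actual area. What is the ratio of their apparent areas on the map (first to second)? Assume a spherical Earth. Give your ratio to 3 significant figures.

1.72

In the plate carrée (x = Rλ, y = Rφ), meridians are true-scale (h = 1) and parallels are stretched by k = sec φ.
Areal scale at 56.4°: h·k = 1.000 × 1.807 = 1.807.
Areal scale at 17.8°: h·k = 1.000 × 1.050 = 1.050.
Ratio = 1.807/1.050 ≈ 1.72.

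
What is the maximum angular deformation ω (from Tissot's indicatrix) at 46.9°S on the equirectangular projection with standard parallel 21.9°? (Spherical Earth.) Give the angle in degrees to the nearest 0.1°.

17.5°

With standard parallel φ₀ = 21.9°, the equirectangular projection gives x = Rλ cos φ₀, y = Rφ, so h = 1 and k = cos 21.9° / cos φ.
At 46.9°: h = 1.000, k = 1.358; principal scales a = 1.358, b = 1.000.
sin(ω/2) = (a − b)/(a + b) = 0.3579/2.358 = 0.1518, so ω = 2 arcsin(0.1518) ≈ 17.5°.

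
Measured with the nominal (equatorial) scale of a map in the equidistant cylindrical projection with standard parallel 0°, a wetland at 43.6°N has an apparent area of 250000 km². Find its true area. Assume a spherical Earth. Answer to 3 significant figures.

For the equirectangular projection with φ₀ = 0 (plate carrée), h = 1 along meridians and k = sec φ along parallels.
Areal scale = h·k = 1 × sec φ; at 43.6°, h = 1.000, k = 1.381, so h·k = 1.381.
True area = apparent / (areal scale) = 250000 / 1.381 ≈ 181000 km².

181000 km²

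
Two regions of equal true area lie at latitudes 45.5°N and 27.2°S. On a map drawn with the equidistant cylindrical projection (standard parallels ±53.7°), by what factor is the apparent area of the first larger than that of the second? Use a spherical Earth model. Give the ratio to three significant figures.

1.27

The equidistant cylindrical projection with φ₀ = 53.7° has h = 1 (meridians true) and k = cos φ₀ / cos φ along parallels.
Areal scale at 45.5°: h·k = 1.000 × 0.8446 = 0.8446.
Areal scale at 27.2°: h·k = 1.000 × 0.6656 = 0.6656.
Ratio = 0.8446/0.6656 ≈ 1.27.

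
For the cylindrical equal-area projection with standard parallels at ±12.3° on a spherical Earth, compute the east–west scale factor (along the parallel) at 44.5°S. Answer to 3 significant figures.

Cylindrical equal-area (φ₀ = 12.3°): h = cos φ / cos 12.3° along meridians, k = cos 12.3° / cos φ along parallels; h·k = 1.
k = cos 12.3° / cos 44.5° = 0.9770/0.7133 = 1.370.

1.37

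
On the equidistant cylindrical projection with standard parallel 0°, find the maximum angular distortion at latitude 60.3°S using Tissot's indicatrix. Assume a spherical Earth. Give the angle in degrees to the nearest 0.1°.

39.4°

In the plate carrée (x = Rλ, y = Rφ), meridians are true-scale (h = 1) and parallels are stretched by k = sec φ.
At 60.3°: h = 1.000, k = 2.018; principal scales a = 2.018, b = 1.000.
sin(ω/2) = (a − b)/(a + b) = 1.018/3.018 = 0.3374, so ω = 2 arcsin(0.3374) ≈ 39.4°.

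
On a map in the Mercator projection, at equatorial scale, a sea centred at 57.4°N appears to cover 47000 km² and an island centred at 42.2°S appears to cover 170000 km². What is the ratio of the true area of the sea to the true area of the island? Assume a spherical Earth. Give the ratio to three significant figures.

Since Mercator area scale is 1/cos²φ, the true area equals the apparent area multiplied by cos²φ.
True area of sea: 47000 × cos²(57.4°) = 47000 × 0.2903 = 13640 km².
True area of island: 170000 × cos²(42.2°) = 170000 × 0.5488 = 93290 km².
Ratio = 13640 / 93290 ≈ 0.146.

0.146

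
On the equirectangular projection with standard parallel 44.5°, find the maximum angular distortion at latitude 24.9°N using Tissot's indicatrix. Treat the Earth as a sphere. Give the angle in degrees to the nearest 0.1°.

13.7°

The equidistant cylindrical projection with φ₀ = 44.5° has h = 1 (meridians true) and k = cos φ₀ / cos φ along parallels.
At 24.9°: h = 1.000, k = 0.7863; principal scales a = 1.000, b = 0.7863.
sin(ω/2) = (a − b)/(a + b) = 0.2137/1.786 = 0.1196, so ω = 2 arcsin(0.1196) ≈ 13.7°.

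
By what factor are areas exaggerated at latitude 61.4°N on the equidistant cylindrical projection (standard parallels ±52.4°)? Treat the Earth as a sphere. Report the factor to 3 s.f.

1.27

The equidistant cylindrical projection with φ₀ = 52.4° has h = 1 (meridians true) and k = cos φ₀ / cos φ along parallels.
Areal scale = h·k = 1 × cos φ₀ / cos φ; at 61.4°, h = 1.000, k = 1.275, so h·k = 1.275.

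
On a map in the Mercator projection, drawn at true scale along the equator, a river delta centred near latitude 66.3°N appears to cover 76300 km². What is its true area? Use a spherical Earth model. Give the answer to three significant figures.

The Mercator projection is conformal; its linear scale factor is the same in every direction and equals sec φ = 1/cos φ.
Areal scale = k² = sec²φ = 1/cos²(66.3°) = 1/0.4019² = 6.190.
True area = apparent / (areal scale) = 76300 / 6.190 ≈ 12300 km².

12300 km²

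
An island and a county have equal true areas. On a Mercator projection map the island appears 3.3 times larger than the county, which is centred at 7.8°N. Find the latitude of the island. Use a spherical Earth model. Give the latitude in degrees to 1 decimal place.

Mercator areal scale is sec²φ, so apparent-area ratio = sec²φ₁ / sec²φ₂ = cos²φ₂ / cos²φ₁.
cos²φ₂ / cos²φ₁ = 3.3  ⇒  cos φ₁ = cos 7.8° / √3.3 = 0.9907/1.817 = 0.5454.
φ₁ = arccos(0.5454) ≈ 56.9°.

56.9°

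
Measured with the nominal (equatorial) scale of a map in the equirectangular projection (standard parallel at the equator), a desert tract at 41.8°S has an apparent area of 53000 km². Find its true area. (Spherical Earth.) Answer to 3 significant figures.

39500 km²

Plate carrée maps x = Rλ, y = Rφ. The meridian scale is h = 1 and the parallel scale is k = 1/cos φ = sec φ.
Areal scale = h·k = 1 × sec φ; at 41.8°, h = 1.000, k = 1.341, so h·k = 1.341.
True area = apparent / (areal scale) = 53000 / 1.341 ≈ 39500 km².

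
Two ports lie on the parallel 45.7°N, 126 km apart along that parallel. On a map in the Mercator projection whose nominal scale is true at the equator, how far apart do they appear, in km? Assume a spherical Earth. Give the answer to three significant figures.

Mercator is conformal, so the point scale is isotropic: h = k = sec φ = 1/cos φ.
Along the parallel, k = sec 45.7° = 1/0.6984 = 1.432.
Map distance = 126 × 1.432 ≈ 180 km.

180 km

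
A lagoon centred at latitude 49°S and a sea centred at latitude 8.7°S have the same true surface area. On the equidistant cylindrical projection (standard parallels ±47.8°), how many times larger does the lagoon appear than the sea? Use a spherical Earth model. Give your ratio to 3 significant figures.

In the equirectangular projection with standard parallel φ₀ = 47.8° (x = Rλ cos φ₀, y = Rφ), meridians are true-scale (h = 1) and the parallel scale is k = cos φ₀ / cos φ.
Areal scale at 49°: h·k = 1.000 × 1.024 = 1.024.
Areal scale at 8.7°: h·k = 1.000 × 0.6795 = 0.6795.
Ratio = 1.024/0.6795 ≈ 1.51.

1.51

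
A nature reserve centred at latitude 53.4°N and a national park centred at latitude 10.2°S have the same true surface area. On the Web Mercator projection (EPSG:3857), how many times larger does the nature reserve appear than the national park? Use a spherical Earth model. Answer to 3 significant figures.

2.72

Mercator areal scale is sec²φ.
At 53.4°: sec²(53.4°) = 1/0.5962² = 2.813.
At 10.2°: sec²(10.2°) = 1/0.9842² = 1.032.
Ratio = 2.813/1.032 = cos²(10.2°)/cos²(53.4°) ≈ 2.72.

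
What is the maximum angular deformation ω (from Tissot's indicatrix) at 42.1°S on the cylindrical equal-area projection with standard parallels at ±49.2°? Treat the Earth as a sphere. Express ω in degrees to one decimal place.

For cylindrical equal-area with standard parallel φ₀, h = cos φ / cos φ₀ and k = cos φ₀ / cos φ, so h·k = 1.
At 42.1°: h = 1.136, k = 0.8806; principal scales a = 1.136, b = 0.8806.
sin(ω/2) = (a − b)/(a + b) = 0.2549/2.016 = 0.1264, so ω = 2 arcsin(0.1264) ≈ 14.5°.

14.5°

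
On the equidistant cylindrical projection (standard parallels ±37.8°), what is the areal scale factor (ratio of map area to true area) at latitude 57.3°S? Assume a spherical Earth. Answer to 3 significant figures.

1.46

With standard parallel φ₀ = 37.8°, the equirectangular projection gives x = Rλ cos φ₀, y = Rφ, so h = 1 and k = cos 37.8° / cos φ.
Areal scale = h·k = 1 × cos φ₀ / cos φ; at 57.3°, h = 1.000, k = 1.463, so h·k = 1.463.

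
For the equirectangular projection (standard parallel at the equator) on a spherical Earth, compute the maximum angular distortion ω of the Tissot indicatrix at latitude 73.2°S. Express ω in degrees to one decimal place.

66.9°

Plate carrée maps x = Rλ, y = Rφ. The meridian scale is h = 1 and the parallel scale is k = 1/cos φ = sec φ.
At 73.2°: h = 1.000, k = 3.460; principal scales a = 3.460, b = 1.000.
sin(ω/2) = (a − b)/(a + b) = 2.460/4.460 = 0.5516, so ω = 2 arcsin(0.5516) ≈ 66.9°.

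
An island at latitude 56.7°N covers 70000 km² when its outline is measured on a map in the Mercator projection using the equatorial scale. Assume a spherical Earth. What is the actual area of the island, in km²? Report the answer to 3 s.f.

Mercator is conformal, so the point scale is isotropic: h = k = sec φ = 1/cos φ.
Areal scale = k² = sec²φ = 1/cos²(56.7°) = 1/0.5490² = 3.318.
True area = apparent / (areal scale) = 70000 / 3.318 ≈ 21100 km².

21100 km²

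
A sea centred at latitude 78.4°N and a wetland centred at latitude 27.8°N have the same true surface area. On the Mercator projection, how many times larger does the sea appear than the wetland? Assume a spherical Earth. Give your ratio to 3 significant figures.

19.4

Mercator areal scale is sec²φ.
At 78.4°: sec²(78.4°) = 1/0.2011² = 24.73.
At 27.8°: sec²(27.8°) = 1/0.8846² = 1.278.
Ratio = 24.73/1.278 = cos²(27.8°)/cos²(78.4°) ≈ 19.4.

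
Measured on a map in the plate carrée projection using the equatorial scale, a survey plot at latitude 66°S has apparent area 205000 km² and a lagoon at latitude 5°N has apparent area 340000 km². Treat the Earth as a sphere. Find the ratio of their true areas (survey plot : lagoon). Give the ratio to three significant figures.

On the plate carrée, areal scale = h·k = 1 × sec φ, so true area = apparent × cos φ.
True area of survey plot: 205000 × cos(66°) = 205000 × 0.4067 = 83380 km².
True area of lagoon: 340000 × cos(5°) = 340000 × 0.9962 = 338700 km².
Ratio = 83380 / 338700 ≈ 0.246.

0.246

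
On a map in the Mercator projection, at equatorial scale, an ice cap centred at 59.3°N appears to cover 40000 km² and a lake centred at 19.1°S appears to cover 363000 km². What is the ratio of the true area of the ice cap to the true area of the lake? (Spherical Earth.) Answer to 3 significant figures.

Since Mercator area scale is 1/cos²φ, the true area equals the apparent area multiplied by cos²φ.
True area of ice cap: 40000 × cos²(59.3°) = 40000 × 0.2607 = 10430 km².
True area of lake: 363000 × cos²(19.1°) = 363000 × 0.8929 = 324100 km².
Ratio = 10430 / 324100 ≈ 0.0322.

0.0322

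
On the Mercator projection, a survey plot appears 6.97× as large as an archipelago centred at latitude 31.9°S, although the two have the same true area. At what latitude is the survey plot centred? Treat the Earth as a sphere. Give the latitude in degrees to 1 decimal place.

71.2°

On Mercator, (apparent₁)/(apparent₂) = sec²φ₁ / sec²φ₂ when true areas are equal.
cos²φ₂ / cos²φ₁ = 6.97  ⇒  cos φ₁ = cos 31.9° / √6.97 = 0.8490/2.640 = 0.3216.
φ₁ = arccos(0.3216) ≈ 71.2°.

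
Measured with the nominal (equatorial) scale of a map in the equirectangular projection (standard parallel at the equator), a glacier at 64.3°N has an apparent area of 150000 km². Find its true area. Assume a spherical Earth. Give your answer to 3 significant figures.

Plate carrée maps x = Rλ, y = Rφ. The meridian scale is h = 1 and the parallel scale is k = 1/cos φ = sec φ.
Areal scale = h·k = 1 × sec φ; at 64.3°, h = 1.000, k = 2.306, so h·k = 2.306.
True area = apparent / (areal scale) = 150000 / 2.306 ≈ 65000 km².

65000 km²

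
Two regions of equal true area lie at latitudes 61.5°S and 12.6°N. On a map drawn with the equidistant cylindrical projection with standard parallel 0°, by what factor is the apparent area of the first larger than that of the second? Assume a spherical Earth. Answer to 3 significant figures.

2.05

For the equirectangular projection with φ₀ = 0 (plate carrée), h = 1 along meridians and k = sec φ along parallels.
Areal scale at 61.5°: h·k = 1.000 × 2.096 = 2.096.
Areal scale at 12.6°: h·k = 1.000 × 1.025 = 1.025.
Ratio = 2.096/1.025 ≈ 2.05.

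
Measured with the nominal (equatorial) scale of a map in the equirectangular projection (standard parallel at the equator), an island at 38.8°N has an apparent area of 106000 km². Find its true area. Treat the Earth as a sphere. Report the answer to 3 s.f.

82600 km²

Plate carrée maps x = Rλ, y = Rφ. The meridian scale is h = 1 and the parallel scale is k = 1/cos φ = sec φ.
Areal scale = h·k = 1 × sec φ; at 38.8°, h = 1.000, k = 1.283, so h·k = 1.283.
True area = apparent / (areal scale) = 106000 / 1.283 ≈ 82600 km².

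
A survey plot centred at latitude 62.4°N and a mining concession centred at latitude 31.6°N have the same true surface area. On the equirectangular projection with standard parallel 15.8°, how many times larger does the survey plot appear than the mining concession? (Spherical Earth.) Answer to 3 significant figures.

1.84

In the equirectangular projection with standard parallel φ₀ = 15.8° (x = Rλ cos φ₀, y = Rφ), meridians are true-scale (h = 1) and the parallel scale is k = cos φ₀ / cos φ.
Areal scale at 62.4°: h·k = 1.000 × 2.077 = 2.077.
Areal scale at 31.6°: h·k = 1.000 × 1.130 = 1.130.
Ratio = 2.077/1.130 ≈ 1.84.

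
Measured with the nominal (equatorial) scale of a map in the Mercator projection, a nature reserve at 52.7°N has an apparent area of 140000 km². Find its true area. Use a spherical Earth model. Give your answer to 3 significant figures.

51400 km²

For Mercator, h = k = sec φ (a conformal cylindrical projection has a single point scale, 1/cos φ).
Areal scale = k² = sec²φ = 1/cos²(52.7°) = 1/0.6060² = 2.723.
True area = apparent / (areal scale) = 140000 / 2.723 ≈ 51400 km².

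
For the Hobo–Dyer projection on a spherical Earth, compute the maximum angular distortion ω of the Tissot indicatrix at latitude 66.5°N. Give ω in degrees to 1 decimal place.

73.3°

Hobo–Dyer is a cylindrical equal-area projection with standard parallels at ±37.5°. Cylindrical equal-area (φ₀ = 37.5°): h = cos φ / cos 37.5° along meridians, k = cos 37.5° / cos φ along parallels; h·k = 1.
At 66.5°: h = 0.5026, k = 1.990; principal scales a = 1.990, b = 0.5026.
sin(ω/2) = (a − b)/(a + b) = 1.487/2.492 = 0.5967, so ω = 2 arcsin(0.5967) ≈ 73.3°.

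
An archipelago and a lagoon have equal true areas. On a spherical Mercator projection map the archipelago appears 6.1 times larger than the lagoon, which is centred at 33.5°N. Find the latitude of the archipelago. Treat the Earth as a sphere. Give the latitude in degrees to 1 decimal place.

70.3°

Mercator areal scale is sec²φ, so apparent-area ratio = sec²φ₁ / sec²φ₂ = cos²φ₂ / cos²φ₁.
cos²φ₂ / cos²φ₁ = 6.1  ⇒  cos φ₁ = cos 33.5° / √6.1 = 0.8339/2.470 = 0.3376.
φ₁ = arccos(0.3376) ≈ 70.3°.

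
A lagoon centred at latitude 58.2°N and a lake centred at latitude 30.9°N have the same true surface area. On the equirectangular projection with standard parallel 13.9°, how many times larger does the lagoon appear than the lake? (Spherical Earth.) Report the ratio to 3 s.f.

The equidistant cylindrical projection with φ₀ = 13.9° has h = 1 (meridians true) and k = cos φ₀ / cos φ along parallels.
Areal scale at 58.2°: h·k = 1.000 × 1.842 = 1.842.
Areal scale at 30.9°: h·k = 1.000 × 1.131 = 1.131.
Ratio = 1.842/1.131 ≈ 1.63.

1.63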